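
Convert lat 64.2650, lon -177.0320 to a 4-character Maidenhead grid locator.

AP14

Add 180° to longitude and 90° to latitude: 2.97, 154.26.
Field: 2.97/20 → 0 → A, 154.26/10 → 15 → P; chars AP.
Square: 2.97/2 → 1, 4.26/1 → 4; chars 14.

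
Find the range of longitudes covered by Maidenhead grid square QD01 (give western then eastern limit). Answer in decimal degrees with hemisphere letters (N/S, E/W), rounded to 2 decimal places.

Field Q=16, D=3: +16·20° lon, +3·10° lat → SW at lon 140°, lat -60°.
Square 0, 1: +0·2° lon, +1·1° lat → SW at lon 140°, lat -59°.
Cell spans 2° lon × 1° lat.
west 140.00° E, east 142.00° E.

140.00° E, 142.00° E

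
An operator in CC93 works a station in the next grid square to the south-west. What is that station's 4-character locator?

CC82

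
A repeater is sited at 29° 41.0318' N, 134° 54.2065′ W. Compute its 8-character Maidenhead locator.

CL29nq14

Add 180° to longitude and 90° to latitude: 45.09656, 119.68386.
Field: 45.09656/20 → 2 → C, 119.68386/10 → 11 → L; chars CL.
Square: 5.09656/2 → 2, 9.68386/1 → 9; chars 29.
Subsquare: 1.09656/0.0833333 → 13 → n, 0.68386/0.0416667 → 16 → q; chars nq.
Extended square: 0.01322/0.00833333 → 1, 0.01720/0.00416667 → 4; chars 14.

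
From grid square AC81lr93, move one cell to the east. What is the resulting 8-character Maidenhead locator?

Longitude extended square 9; +1 → 10, wraps to 0, carry into subsquare.
Longitude subsquare l = 11; +1 → 12 = m.
The latitude characters are unchanged.

AC81mr03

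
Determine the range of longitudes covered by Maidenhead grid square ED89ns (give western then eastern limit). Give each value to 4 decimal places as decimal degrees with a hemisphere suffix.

Field E=4, D=3: +4·20° lon, +3·10° lat → SW at lon -100°, lat -60°.
Square 8, 9: +8·2° lon, +9·1° lat → SW at lon -84°, lat -51°.
Subsquare n=13, s=18: +13·0.0833333° lon, +18·0.0416667° lat → SW at lon -82.9167°, lat -50.25°.
Cell spans 0.0833333° lon × 0.0416667° lat.
west 82.9167° W, east 82.8333° W.

82.9167° W, 82.8333° W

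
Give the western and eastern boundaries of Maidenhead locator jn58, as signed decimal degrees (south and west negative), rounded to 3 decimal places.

Field J=9, N=13: +9·20° lon, +13·10° lat → SW at lon 0°, lat 40°.
Square 5, 8: +5·2° lon, +8·1° lat → SW at lon 10°, lat 48°.
Cell spans 2° lon × 1° lat.
west 10.000, east 12.000.

10.000, 12.000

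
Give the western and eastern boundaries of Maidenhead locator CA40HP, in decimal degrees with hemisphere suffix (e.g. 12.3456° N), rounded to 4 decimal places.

131.4167° W, 131.3333° W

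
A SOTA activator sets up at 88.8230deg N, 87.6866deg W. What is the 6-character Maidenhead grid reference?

Shift to the Maidenhead origin (180°W, 90°S): lon 92.3134, lat 178.8230.
Field: 92.3134/20 → 4 → E, 178.8230/10 → 17 → R; chars ER.
Square: 12.3134/2 → 6, 8.8230/1 → 8; chars 68.
Subsquare: 0.3134/0.0833333 → 3 → d, 0.8230/0.0416667 → 19 → t; chars dt.

ER68dt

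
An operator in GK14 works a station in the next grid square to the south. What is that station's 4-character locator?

Latitude square 4; −1 → 3.
The longitude characters are unchanged.

GK13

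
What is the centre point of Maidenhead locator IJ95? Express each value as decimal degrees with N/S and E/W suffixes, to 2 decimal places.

Field I=8, J=9: +8·20° lon, +9·10° lat → SW at lon -20°, lat 0°.
Square 9, 5: +9·2° lon, +5·1° lat → SW at lon -2°, lat 5°.
Cell spans 2° lon × 1° lat. Centre is SW corner plus half of each.
latitude 5.50° N, longitude 1.00° W.

5.50° N, 1.00° W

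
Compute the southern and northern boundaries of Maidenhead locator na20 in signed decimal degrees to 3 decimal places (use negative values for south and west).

-90.000, -89.000

Field N=13, A=0: +13·20° lon, +0·10° lat → SW at lon 80°, lat -90°.
Square 2, 0: +2·2° lon, +0·1° lat → SW at lon 84°, lat -90°.
Cell spans 2° lon × 1° lat.
south -90.000, north -89.000.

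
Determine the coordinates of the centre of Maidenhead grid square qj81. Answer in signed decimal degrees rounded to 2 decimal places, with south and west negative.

1.50, 157.00

Field Q=16, J=9: +16·20° lon, +9·10° lat → SW at lon 140°, lat 0°.
Square 8, 1: +8·2° lon, +1·1° lat → SW at lon 156°, lat 1°.
Cell spans 2° lon × 1° lat. Centre is SW corner plus half of each.
latitude 1.50, longitude 157.00.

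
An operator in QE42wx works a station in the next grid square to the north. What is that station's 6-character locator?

Latitude subsquare x = 23; +1 → 24, wraps to 0 = a, carry into square.
Latitude square 2; +1 → 3.
The longitude characters are unchanged.

QE43wa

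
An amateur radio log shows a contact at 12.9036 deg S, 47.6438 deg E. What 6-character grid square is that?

LH37tc

Offset from 180°W / 90°S: lon 227.6438°, lat 77.0964°.
Field: 227.6438/20 → 11 → L, 77.0964/10 → 7 → H; chars LH.
Square: 7.6438/2 → 3, 7.0964/1 → 7; chars 37.
Subsquare: 1.6438/0.0833333 → 19 → t, 0.0964/0.0416667 → 2 → c; chars tc.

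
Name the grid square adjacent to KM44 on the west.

KM34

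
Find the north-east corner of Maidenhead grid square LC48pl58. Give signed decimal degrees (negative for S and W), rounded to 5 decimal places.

Field L=11, C=2: +11·20° lon, +2·10° lat → SW at lon 40°, lat -70°.
Square 4, 8: +4·2° lon, +8·1° lat → SW at lon 48°, lat -62°.
Subsquare p=15, l=11: +15·0.0833333° lon, +11·0.0416667° lat → SW at lon 49.25°, lat -61.5417°.
Extended square 5, 8: +5·0.00833333° lon, +8·0.00416667° lat → SW at lon 49.2917°, lat -61.5083°.
Cell spans 0.00833333° lon × 0.00416667° lat. NE corner is SW corner plus one full cell.
latitude -61.50417, longitude 49.30000.

-61.50417, 49.30000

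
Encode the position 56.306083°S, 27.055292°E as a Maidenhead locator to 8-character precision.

KD33mq66

Shift to the Maidenhead origin (180°W, 90°S): lon 207.05529, lat 33.69392.
Field: lon ⌊207.05529/20⌋ = 10 → K; lat ⌊33.69392/10⌋ = 3 → D.
Square: lon ⌊7.05529/2⌋ = 3; lat ⌊3.69392/1⌋ = 3.
Subsquare: lon ⌊1.05529/0.0833333⌋ = 12 → m; lat ⌊0.69392/0.0416667⌋ = 16 → q.
Extended square: lon ⌊0.05529/0.00833333⌋ = 6; lat ⌊0.02725/0.00416667⌋ = 6.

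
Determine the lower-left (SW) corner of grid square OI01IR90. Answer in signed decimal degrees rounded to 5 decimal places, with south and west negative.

-8.29167, 100.74167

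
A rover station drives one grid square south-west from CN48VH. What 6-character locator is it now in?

Longitude subsquare v = 21; −1 → 20 = u.
Latitude subsquare h = 7; −1 → 6 = g.

CN48ug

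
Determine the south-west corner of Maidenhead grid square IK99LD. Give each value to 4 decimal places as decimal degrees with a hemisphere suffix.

19.1250° N, 1.0833° W

Field I=8, K=10: +8·20° lon, +10·10° lat → SW at lon -20°, lat 10°.
Square 9, 9: +9·2° lon, +9·1° lat → SW at lon -2°, lat 19°.
Subsquare l=11, d=3: +11·0.0833333° lon, +3·0.0416667° lat → SW at lon -1.08333°, lat 19.125°.
latitude 19.1250° N, longitude 1.0833° W.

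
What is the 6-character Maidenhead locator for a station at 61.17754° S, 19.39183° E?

Offset from 180°W / 90°S: lon 199.3918°, lat 28.8225°.
Field: 199.3918/20 → 9 → J, 28.8225/10 → 2 → C; chars JC.
Square: 19.3918/2 → 9, 8.8225/1 → 8; chars 98.
Subsquare: 1.3918/0.0833333 → 16 → q, 0.8225/0.0416667 → 19 → t; chars qt.

JC98qt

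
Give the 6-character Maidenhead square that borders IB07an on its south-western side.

Longitude subsquare a = 0; −1 → -1, wraps to 23 = x, carry into square.
Longitude square 0; −1 → -1, wraps to 9, carry into field.
Longitude field I = 8; −1 → 7 = H.
Latitude subsquare n = 13; −1 → 12 = m.

HB97xm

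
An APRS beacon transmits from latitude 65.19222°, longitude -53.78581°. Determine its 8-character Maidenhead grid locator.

Shift to the Maidenhead origin (180°W, 90°S): lon 126.21419, lat 155.19222.
Field (20°×10°, letters A–R): lon ⌊126.21419/20⌋ = 6 → G; lat ⌊155.19222/10⌋ = 15 → P.
Square (2°×1°, digits 0–9): lon ⌊6.21419/2⌋ = 3; lat ⌊5.19222/1⌋ = 5.
Subsquare (5′×2.5′, letters a–x): lon ⌊0.21419/0.0833333⌋ = 2 → c; lat ⌊0.19222/0.0416667⌋ = 4 → e.
Extended square (30″×15″, digits 0–9): lon ⌊0.04752/0.00833333⌋ = 5; lat ⌊0.02555/0.00416667⌋ = 6.

GP35ce56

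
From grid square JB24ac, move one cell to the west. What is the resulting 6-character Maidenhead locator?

JB14xc

Longitude subsquare a = 0; −1 → -1, wraps to 23 = x, carry into square.
Longitude square 2; −1 → 1.
The latitude characters are unchanged.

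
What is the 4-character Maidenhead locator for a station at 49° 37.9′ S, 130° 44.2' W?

Shift to the Maidenhead origin (180°W, 90°S): lon 49.26, lat 40.37.
Field: lon ⌊49.26/20⌋ = 2 → C; lat ⌊40.37/10⌋ = 4 → E.
Square: lon ⌊9.26/2⌋ = 4; lat ⌊0.37/1⌋ = 0.

CE40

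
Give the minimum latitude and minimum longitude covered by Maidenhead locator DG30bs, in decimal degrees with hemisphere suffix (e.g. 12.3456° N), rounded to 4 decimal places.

29.2500° S, 113.9167° W

Field D=3, G=6: +3·20° lon, +6·10° lat → SW at lon -120°, lat -30°.
Square 3, 0: +3·2° lon, +0·1° lat → SW at lon -114°, lat -30°.
Subsquare b=1, s=18: +1·0.0833333° lon, +18·0.0416667° lat → SW at lon -113.917°, lat -29.25°.
latitude 29.2500° S, longitude 113.9167° W.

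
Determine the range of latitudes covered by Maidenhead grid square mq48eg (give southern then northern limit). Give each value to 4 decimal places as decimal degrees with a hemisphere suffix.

78.2500° N, 78.2917° N

Field M=12, Q=16: +12·20° lon, +16·10° lat → SW at lon 60°, lat 70°.
Square 4, 8: +4·2° lon, +8·1° lat → SW at lon 68°, lat 78°.
Subsquare e=4, g=6: +4·0.0833333° lon, +6·0.0416667° lat → SW at lon 68.3333°, lat 78.25°.
Cell spans 0.0833333° lon × 0.0416667° lat.
south 78.2500° N, north 78.2917° N.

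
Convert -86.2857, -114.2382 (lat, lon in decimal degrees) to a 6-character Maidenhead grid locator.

Add 180° to longitude and 90° to latitude: 65.7618, 3.7143.
Field: lon ⌊65.7618/20⌋ = 3 → D; lat ⌊3.7143/10⌋ = 0 → A.
Square: lon ⌊5.7618/2⌋ = 2; lat ⌊3.7143/1⌋ = 3.
Subsquare: lon ⌊1.7618/0.0833333⌋ = 21 → v; lat ⌊0.7143/0.0416667⌋ = 17 → r.

DA23vr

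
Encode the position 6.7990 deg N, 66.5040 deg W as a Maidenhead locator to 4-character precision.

Add 180° to longitude and 90° to latitude: 113.50, 96.80.
Field (20°×10°, letters A–R): lon ⌊113.50/20⌋ = 5 → F; lat ⌊96.80/10⌋ = 9 → J.
Square (2°×1°, digits 0–9): lon ⌊13.50/2⌋ = 6; lat ⌊6.80/1⌋ = 6.

FJ66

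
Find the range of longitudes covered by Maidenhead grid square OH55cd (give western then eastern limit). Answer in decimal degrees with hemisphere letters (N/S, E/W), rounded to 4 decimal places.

Field O=14, H=7: +14·20° lon, +7·10° lat → SW at lon 100°, lat -20°.
Square 5, 5: +5·2° lon, +5·1° lat → SW at lon 110°, lat -15°.
Subsquare c=2, d=3: +2·0.0833333° lon, +3·0.0416667° lat → SW at lon 110.167°, lat -14.875°.
Cell spans 0.0833333° lon × 0.0416667° lat.
west 110.1667° E, east 110.2500° E.

110.1667° E, 110.2500° E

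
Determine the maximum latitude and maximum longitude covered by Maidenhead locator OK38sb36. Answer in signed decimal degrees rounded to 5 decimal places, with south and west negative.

18.07083, 107.53333

Field O=14, K=10: +14·20° lon, +10·10° lat → SW at lon 100°, lat 10°.
Square 3, 8: +3·2° lon, +8·1° lat → SW at lon 106°, lat 18°.
Subsquare s=18, b=1: +18·0.0833333° lon, +1·0.0416667° lat → SW at lon 107.5°, lat 18.0417°.
Extended square 3, 6: +3·0.00833333° lon, +6·0.00416667° lat → SW at lon 107.525°, lat 18.0667°.
Cell spans 0.00833333° lon × 0.00416667° lat. NE corner is SW corner plus one full cell.
latitude 18.07083, longitude 107.53333.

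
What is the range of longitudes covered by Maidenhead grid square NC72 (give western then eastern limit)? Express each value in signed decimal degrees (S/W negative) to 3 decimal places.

94.000, 96.000

Field N=13, C=2: +13·20° lon, +2·10° lat → SW at lon 80°, lat -70°.
Square 7, 2: +7·2° lon, +2·1° lat → SW at lon 94°, lat -68°.
Cell spans 2° lon × 1° lat.
west 94.000, east 96.000.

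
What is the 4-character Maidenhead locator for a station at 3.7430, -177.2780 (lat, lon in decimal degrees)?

AJ13

Add 180° to longitude and 90° to latitude: 2.72, 93.74.
Field: 2.72/20 → 0 → A, 93.74/10 → 9 → J; chars AJ.
Square: 2.72/2 → 1, 3.74/1 → 3; chars 13.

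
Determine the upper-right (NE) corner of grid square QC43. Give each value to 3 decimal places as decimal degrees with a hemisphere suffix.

66.000° S, 150.000° E

Field Q=16, C=2: +16·20° lon, +2·10° lat → SW at lon 140°, lat -70°.
Square 4, 3: +4·2° lon, +3·1° lat → SW at lon 148°, lat -67°.
Cell spans 2° lon × 1° lat. NE corner is SW corner plus one full cell.
latitude 66.000° S, longitude 150.000° E.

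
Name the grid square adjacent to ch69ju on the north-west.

Longitude subsquare j = 9; −1 → 8 = i.
Latitude subsquare u = 20; +1 → 21 = v.

CH69iv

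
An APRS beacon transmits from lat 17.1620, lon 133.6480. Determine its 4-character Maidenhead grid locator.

PK67

Shift to the Maidenhead origin (180°W, 90°S): lon 313.65, lat 107.16.
Field: lon ⌊313.65/20⌋ = 15 → P; lat ⌊107.16/10⌋ = 10 → K.
Square: lon ⌊13.65/2⌋ = 6; lat ⌊7.16/1⌋ = 7.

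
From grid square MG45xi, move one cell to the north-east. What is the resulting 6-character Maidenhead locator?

MG55aj

Longitude subsquare x = 23; +1 → 24, wraps to 0 = a, carry into square.
Longitude square 4; +1 → 5.
Latitude subsquare i = 8; +1 → 9 = j.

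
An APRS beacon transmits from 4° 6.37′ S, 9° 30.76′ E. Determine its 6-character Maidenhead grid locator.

Offset from 180°W / 90°S: lon 189.5127°, lat 85.8938°.
Field: lon ⌊189.5127/20⌋ = 9 → J; lat ⌊85.8938/10⌋ = 8 → I.
Square: lon ⌊9.5127/2⌋ = 4; lat ⌊5.8938/1⌋ = 5.
Subsquare: lon ⌊1.5127/0.0833333⌋ = 18 → s; lat ⌊0.8938/0.0416667⌋ = 21 → v.

JI45sv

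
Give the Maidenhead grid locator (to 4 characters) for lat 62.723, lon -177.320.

AP12

Shift to the Maidenhead origin (180°W, 90°S): lon 2.68, lat 152.72.
Field (20°×10°, letters A–R): 2.68/20 → 0 → A, 152.72/10 → 15 → P; chars AP.
Square (2°×1°, digits 0–9): 2.68/2 → 1, 2.72/1 → 2; chars 12.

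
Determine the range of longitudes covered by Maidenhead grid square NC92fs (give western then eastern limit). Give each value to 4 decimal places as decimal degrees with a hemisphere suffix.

98.4167° E, 98.5000° E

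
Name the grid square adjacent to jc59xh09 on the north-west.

JC59wi90

Longitude extended square 0; −1 → -1, wraps to 9, carry into subsquare.
Longitude subsquare x = 23; −1 → 22 = w.
Latitude extended square 9; +1 → 10, wraps to 0, carry into subsquare.
Latitude subsquare h = 7; +1 → 8 = i.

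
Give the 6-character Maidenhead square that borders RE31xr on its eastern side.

RE41ar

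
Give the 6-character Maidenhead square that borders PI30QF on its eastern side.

Longitude subsquare q = 16; +1 → 17 = r.
The latitude characters are unchanged.

PI30rf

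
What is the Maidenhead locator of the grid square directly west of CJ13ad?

Longitude subsquare a = 0; −1 → -1, wraps to 23 = x, carry into square.
Longitude square 1; −1 → 0.
The latitude characters are unchanged.

CJ03xd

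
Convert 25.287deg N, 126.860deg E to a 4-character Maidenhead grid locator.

Offset from 180°W / 90°S: lon 306.86°, lat 115.29°.
Field: 306.86/20 → 15 → P, 115.29/10 → 11 → L; chars PL.
Square: 6.86/2 → 3, 5.29/1 → 5; chars 35.

PL35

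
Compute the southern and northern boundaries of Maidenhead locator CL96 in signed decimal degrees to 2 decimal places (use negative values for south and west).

26.00, 27.00

Field C=2, L=11: +2·20° lon, +11·10° lat → SW at lon -140°, lat 20°.
Square 9, 6: +9·2° lon, +6·1° lat → SW at lon -122°, lat 26°.
Cell spans 2° lon × 1° lat.
south 26.00, north 27.00.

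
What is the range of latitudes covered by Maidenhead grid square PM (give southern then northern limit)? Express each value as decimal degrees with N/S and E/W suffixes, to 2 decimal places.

Field P=15, M=12: +15·20° lon, +12·10° lat → SW at lon 120°, lat 30°.
Cell spans 20° lon × 10° lat.
south 30.00° N, north 40.00° N.

30.00° N, 40.00° N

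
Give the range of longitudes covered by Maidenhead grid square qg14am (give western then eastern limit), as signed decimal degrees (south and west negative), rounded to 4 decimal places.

142.0000, 142.0833

Field Q=16, G=6: +16·20° lon, +6·10° lat → SW at lon 140°, lat -30°.
Square 1, 4: +1·2° lon, +4·1° lat → SW at lon 142°, lat -26°.
Subsquare a=0, m=12: +0·0.0833333° lon, +12·0.0416667° lat → SW at lon 142°, lat -25.5°.
Cell spans 0.0833333° lon × 0.0416667° lat.
west 142.0000, east 142.0833.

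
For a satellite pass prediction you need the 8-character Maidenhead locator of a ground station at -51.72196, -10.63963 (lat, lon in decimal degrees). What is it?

ID48qg36

Shift to the Maidenhead origin (180°W, 90°S): lon 169.36037, lat 38.27804.
Field: lon ⌊169.36037/20⌋ = 8 → I; lat ⌊38.27804/10⌋ = 3 → D.
Square: lon ⌊9.36037/2⌋ = 4; lat ⌊8.27804/1⌋ = 8.
Subsquare: lon ⌊1.36037/0.0833333⌋ = 16 → q; lat ⌊0.27804/0.0416667⌋ = 6 → g.
Extended square: lon ⌊0.02704/0.00833333⌋ = 3; lat ⌊0.02804/0.00416667⌋ = 6.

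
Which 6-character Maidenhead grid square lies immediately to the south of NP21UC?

NP21ub

Latitude subsquare c = 2; −1 → 1 = b.
The longitude characters are unchanged.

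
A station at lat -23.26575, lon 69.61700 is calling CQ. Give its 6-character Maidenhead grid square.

MG46tr

Offset from 180°W / 90°S: lon 249.6170°, lat 66.7343°.
Field (20°×10°, letters A–R): lon ⌊249.6170/20⌋ = 12 → M; lat ⌊66.7343/10⌋ = 6 → G.
Square (2°×1°, digits 0–9): lon ⌊9.6170/2⌋ = 4; lat ⌊6.7343/1⌋ = 6.
Subsquare (5′×2.5′, letters a–x): lon ⌊1.6170/0.0833333⌋ = 19 → t; lat ⌊0.7343/0.0416667⌋ = 17 → r.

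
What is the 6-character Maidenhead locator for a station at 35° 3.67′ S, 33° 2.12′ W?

HF34lw

Add 180° to longitude and 90° to latitude: 146.9647, 54.9388.
Field: 146.9647/20 → 7 → H, 54.9388/10 → 5 → F; chars HF.
Square: 6.9647/2 → 3, 4.9388/1 → 4; chars 34.
Subsquare: 0.9647/0.0833333 → 11 → l, 0.9388/0.0416667 → 22 → w; chars lw.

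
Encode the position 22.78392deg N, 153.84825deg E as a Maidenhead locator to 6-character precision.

QL62ws

Offset from 180°W / 90°S: lon 333.8483°, lat 112.7839°.
Field: lon ⌊333.8483/20⌋ = 16 → Q; lat ⌊112.7839/10⌋ = 11 → L.
Square: lon ⌊13.8483/2⌋ = 6; lat ⌊2.7839/1⌋ = 2.
Subsquare: lon ⌊1.8483/0.0833333⌋ = 22 → w; lat ⌊0.7839/0.0416667⌋ = 18 → s.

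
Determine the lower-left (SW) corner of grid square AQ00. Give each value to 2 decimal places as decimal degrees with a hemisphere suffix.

Field A=0, Q=16: +0·20° lon, +16·10° lat → SW at lon -180°, lat 70°.
Square 0, 0: +0·2° lon, +0·1° lat → SW at lon -180°, lat 70°.
latitude 70.00° N, longitude 180.00° W.

70.00° N, 180.00° W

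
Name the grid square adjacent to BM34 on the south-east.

BM43

Longitude square 3; +1 → 4.
Latitude square 4; −1 → 3.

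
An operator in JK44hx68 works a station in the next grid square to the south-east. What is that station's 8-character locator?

Longitude extended square 6; +1 → 7.
Latitude extended square 8; −1 → 7.

JK44hx77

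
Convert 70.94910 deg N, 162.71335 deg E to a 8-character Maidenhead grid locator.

RQ10iw57

Shift to the Maidenhead origin (180°W, 90°S): lon 342.71335, lat 160.94910.
Field: lon ⌊342.71335/20⌋ = 17 → R; lat ⌊160.94910/10⌋ = 16 → Q.
Square: lon ⌊2.71335/2⌋ = 1; lat ⌊0.94910/1⌋ = 0.
Subsquare: lon ⌊0.71335/0.0833333⌋ = 8 → i; lat ⌊0.94910/0.0416667⌋ = 22 → w.
Extended square: lon ⌊0.04668/0.00833333⌋ = 5; lat ⌊0.03243/0.00416667⌋ = 7.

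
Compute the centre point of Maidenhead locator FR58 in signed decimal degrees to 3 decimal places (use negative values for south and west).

88.500, -69.000

Field F=5, R=17: +5·20° lon, +17·10° lat → SW at lon -80°, lat 80°.
Square 5, 8: +5·2° lon, +8·1° lat → SW at lon -70°, lat 88°.
Cell spans 2° lon × 1° lat. Centre is SW corner plus half of each.
latitude 88.500, longitude -69.000.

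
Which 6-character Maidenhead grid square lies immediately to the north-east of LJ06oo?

Longitude subsquare o = 14; +1 → 15 = p.
Latitude subsquare o = 14; +1 → 15 = p.

LJ06pp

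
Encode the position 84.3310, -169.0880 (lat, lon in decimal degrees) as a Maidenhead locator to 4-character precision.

AR54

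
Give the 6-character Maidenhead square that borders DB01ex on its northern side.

DB02ea

Latitude subsquare x = 23; +1 → 24, wraps to 0 = a, carry into square.
Latitude square 1; +1 → 2.
The longitude characters are unchanged.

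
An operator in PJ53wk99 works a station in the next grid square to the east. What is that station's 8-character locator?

Longitude extended square 9; +1 → 10, wraps to 0, carry into subsquare.
Longitude subsquare w = 22; +1 → 23 = x.
The latitude characters are unchanged.

PJ53xk09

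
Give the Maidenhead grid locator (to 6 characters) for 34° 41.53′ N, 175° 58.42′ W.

AM24aq

Shift to the Maidenhead origin (180°W, 90°S): lon 4.0263, lat 124.6922.
Field: 4.0263/20 → 0 → A, 124.6922/10 → 12 → M; chars AM.
Square: 4.0263/2 → 2, 4.6922/1 → 4; chars 24.
Subsquare: 0.0263/0.0833333 → 0 → a, 0.6922/0.0416667 → 16 → q; chars aq.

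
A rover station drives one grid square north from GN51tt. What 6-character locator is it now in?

Latitude subsquare t = 19; +1 → 20 = u.
The longitude characters are unchanged.

GN51tu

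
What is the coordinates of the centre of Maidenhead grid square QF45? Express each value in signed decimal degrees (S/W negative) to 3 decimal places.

-34.500, 149.000

Field Q=16, F=5: +16·20° lon, +5·10° lat → SW at lon 140°, lat -40°.
Square 4, 5: +4·2° lon, +5·1° lat → SW at lon 148°, lat -35°.
Cell spans 2° lon × 1° lat. Centre is SW corner plus half of each.
latitude -34.500, longitude 149.000.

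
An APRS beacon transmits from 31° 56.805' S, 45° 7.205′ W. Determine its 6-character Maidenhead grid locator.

GF78kb

Shift to the Maidenhead origin (180°W, 90°S): lon 134.8799, lat 58.0532.
Field: lon ⌊134.8799/20⌋ = 6 → G; lat ⌊58.0532/10⌋ = 5 → F.
Square: lon ⌊14.8799/2⌋ = 7; lat ⌊8.0532/1⌋ = 8.
Subsquare: lon ⌊0.8799/0.0833333⌋ = 10 → k; lat ⌊0.0532/0.0416667⌋ = 1 → b.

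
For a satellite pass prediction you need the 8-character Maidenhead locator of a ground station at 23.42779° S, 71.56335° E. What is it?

MG56sn77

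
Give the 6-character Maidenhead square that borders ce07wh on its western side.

CE07vh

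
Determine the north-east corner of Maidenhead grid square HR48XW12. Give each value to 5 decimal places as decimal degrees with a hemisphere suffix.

88.92917° N, 30.06667° W

Field H=7, R=17: +7·20° lon, +17·10° lat → SW at lon -40°, lat 80°.
Square 4, 8: +4·2° lon, +8·1° lat → SW at lon -32°, lat 88°.
Subsquare x=23, w=22: +23·0.0833333° lon, +22·0.0416667° lat → SW at lon -30.0833°, lat 88.9167°.
Extended square 1, 2: +1·0.00833333° lon, +2·0.00416667° lat → SW at lon -30.075°, lat 88.925°.
Cell spans 0.00833333° lon × 0.00416667° lat. NE corner is SW corner plus one full cell.
latitude 88.92917° N, longitude 30.06667° W.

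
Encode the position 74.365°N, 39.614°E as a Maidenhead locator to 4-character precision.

Shift to the Maidenhead origin (180°W, 90°S): lon 219.61, lat 164.37.
Field: 219.61/20 → 10 → K, 164.37/10 → 16 → Q; chars KQ.
Square: 19.61/2 → 9, 4.37/1 → 4; chars 94.

KQ94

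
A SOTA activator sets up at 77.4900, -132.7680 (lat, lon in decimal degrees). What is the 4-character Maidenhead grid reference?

CQ37

Offset from 180°W / 90°S: lon 47.23°, lat 167.49°.
Field: 47.23/20 → 2 → C, 167.49/10 → 16 → Q; chars CQ.
Square: 7.23/2 → 3, 7.49/1 → 7; chars 37.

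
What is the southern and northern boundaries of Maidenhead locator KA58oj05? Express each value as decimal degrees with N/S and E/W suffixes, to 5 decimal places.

81.60417° S, 81.60000° S

Field K=10, A=0: +10·20° lon, +0·10° lat → SW at lon 20°, lat -90°.
Square 5, 8: +5·2° lon, +8·1° lat → SW at lon 30°, lat -82°.
Subsquare o=14, j=9: +14·0.0833333° lon, +9·0.0416667° lat → SW at lon 31.1667°, lat -81.625°.
Extended square 0, 5: +0·0.00833333° lon, +5·0.00416667° lat → SW at lon 31.1667°, lat -81.6042°.
Cell spans 0.00833333° lon × 0.00416667° lat.
south 81.60417° S, north 81.60000° S.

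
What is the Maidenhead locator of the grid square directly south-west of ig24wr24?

Longitude extended square 2; −1 → 1.
Latitude extended square 4; −1 → 3.

IG24wr13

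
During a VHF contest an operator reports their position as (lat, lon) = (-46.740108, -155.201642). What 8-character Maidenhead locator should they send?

Offset from 180°W / 90°S: lon 24.79836°, lat 43.25989°.
Field: lon ⌊24.79836/20⌋ = 1 → B; lat ⌊43.25989/10⌋ = 4 → E.
Square: lon ⌊4.79836/2⌋ = 2; lat ⌊3.25989/1⌋ = 3.
Subsquare: lon ⌊0.79836/0.0833333⌋ = 9 → j; lat ⌊0.25989/0.0416667⌋ = 6 → g.
Extended square: lon ⌊0.04836/0.00833333⌋ = 5; lat ⌊0.00989/0.00416667⌋ = 2.

BE23jg52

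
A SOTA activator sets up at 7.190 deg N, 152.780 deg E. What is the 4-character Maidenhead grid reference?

QJ67

Shift to the Maidenhead origin (180°W, 90°S): lon 332.78, lat 97.19.
Field: 332.78/20 → 16 → Q, 97.19/10 → 9 → J; chars QJ.
Square: 12.78/2 → 6, 7.19/1 → 7; chars 67.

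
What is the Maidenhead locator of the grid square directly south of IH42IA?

IH41ix

Latitude subsquare a = 0; −1 → -1, wraps to 23 = x, carry into square.
Latitude square 2; −1 → 1.
The longitude characters are unchanged.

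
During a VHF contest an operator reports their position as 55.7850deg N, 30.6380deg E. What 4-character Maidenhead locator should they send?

Add 180° to longitude and 90° to latitude: 210.64, 145.78.
Field: 210.64/20 → 10 → K, 145.78/10 → 14 → O; chars KO.
Square: 10.64/2 → 5, 5.78/1 → 5; chars 55.

KO55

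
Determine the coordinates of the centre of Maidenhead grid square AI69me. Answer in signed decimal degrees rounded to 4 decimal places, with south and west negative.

Field A=0, I=8: +0·20° lon, +8·10° lat → SW at lon -180°, lat -10°.
Square 6, 9: +6·2° lon, +9·1° lat → SW at lon -168°, lat -1°.
Subsquare m=12, e=4: +12·0.0833333° lon, +4·0.0416667° lat → SW at lon -167°, lat -0.833333°.
Cell spans 0.0833333° lon × 0.0416667° lat. Centre is SW corner plus half of each.
latitude -0.8125, longitude -166.9583.

-0.8125, -166.9583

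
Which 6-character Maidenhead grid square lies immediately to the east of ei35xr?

Longitude subsquare x = 23; +1 → 24, wraps to 0 = a, carry into square.
Longitude square 3; +1 → 4.
The latitude characters are unchanged.

EI45ar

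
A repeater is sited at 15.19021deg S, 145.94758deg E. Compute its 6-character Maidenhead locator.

QH24xt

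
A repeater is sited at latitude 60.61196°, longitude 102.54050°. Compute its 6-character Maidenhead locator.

Shift to the Maidenhead origin (180°W, 90°S): lon 282.5405, lat 150.6120.
Field: 282.5405/20 → 14 → O, 150.6120/10 → 15 → P; chars OP.
Square: 2.5405/2 → 1, 0.6120/1 → 0; chars 10.
Subsquare: 0.5405/0.0833333 → 6 → g, 0.6120/0.0416667 → 14 → o; chars go.

OP10go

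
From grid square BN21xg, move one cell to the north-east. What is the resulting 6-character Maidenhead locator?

Longitude subsquare x = 23; +1 → 24, wraps to 0 = a, carry into square.
Longitude square 2; +1 → 3.
Latitude subsquare g = 6; +1 → 7 = h.

BN31ah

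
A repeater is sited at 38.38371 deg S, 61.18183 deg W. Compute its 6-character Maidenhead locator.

FF91jo

Offset from 180°W / 90°S: lon 118.8182°, lat 51.6163°.
Field: lon ⌊118.8182/20⌋ = 5 → F; lat ⌊51.6163/10⌋ = 5 → F.
Square: lon ⌊18.8182/2⌋ = 9; lat ⌊1.6163/1⌋ = 1.
Subsquare: lon ⌊0.8182/0.0833333⌋ = 9 → j; lat ⌊0.6163/0.0416667⌋ = 14 → o.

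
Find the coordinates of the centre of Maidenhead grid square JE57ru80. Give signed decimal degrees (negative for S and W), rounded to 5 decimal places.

Field J=9, E=4: +9·20° lon, +4·10° lat → SW at lon 0°, lat -50°.
Square 5, 7: +5·2° lon, +7·1° lat → SW at lon 10°, lat -43°.
Subsquare r=17, u=20: +17·0.0833333° lon, +20·0.0416667° lat → SW at lon 11.4167°, lat -42.1667°.
Extended square 8, 0: +8·0.00833333° lon, +0·0.00416667° lat → SW at lon 11.4833°, lat -42.1667°.
Cell spans 0.00833333° lon × 0.00416667° lat. Centre is SW corner plus half of each.
latitude -42.16458, longitude 11.48750.

-42.16458, 11.48750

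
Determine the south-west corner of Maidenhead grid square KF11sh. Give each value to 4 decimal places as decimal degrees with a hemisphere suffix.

38.7083° S, 23.5000° E

Field K=10, F=5: +10·20° lon, +5·10° lat → SW at lon 20°, lat -40°.
Square 1, 1: +1·2° lon, +1·1° lat → SW at lon 22°, lat -39°.
Subsquare s=18, h=7: +18·0.0833333° lon, +7·0.0416667° lat → SW at lon 23.5°, lat -38.7083°.
latitude 38.7083° S, longitude 23.5000° E.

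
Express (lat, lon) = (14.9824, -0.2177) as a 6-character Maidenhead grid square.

Shift to the Maidenhead origin (180°W, 90°S): lon 179.7823, lat 104.9824.
Field: 179.7823/20 → 8 → I, 104.9824/10 → 10 → K; chars IK.
Square: 19.7823/2 → 9, 4.9824/1 → 4; chars 94.
Subsquare: 1.7823/0.0833333 → 21 → v, 0.9824/0.0416667 → 23 → x; chars vx.

IK94vx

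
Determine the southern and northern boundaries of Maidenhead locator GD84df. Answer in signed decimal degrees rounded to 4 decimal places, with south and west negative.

-55.7917, -55.7500

Field G=6, D=3: +6·20° lon, +3·10° lat → SW at lon -60°, lat -60°.
Square 8, 4: +8·2° lon, +4·1° lat → SW at lon -44°, lat -56°.
Subsquare d=3, f=5: +3·0.0833333° lon, +5·0.0416667° lat → SW at lon -43.75°, lat -55.7917°.
Cell spans 0.0833333° lon × 0.0416667° lat.
south -55.7917, north -55.7500.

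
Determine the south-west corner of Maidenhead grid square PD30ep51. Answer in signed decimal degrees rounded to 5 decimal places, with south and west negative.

-59.37083, 126.37500

Field P=15, D=3: +15·20° lon, +3·10° lat → SW at lon 120°, lat -60°.
Square 3, 0: +3·2° lon, +0·1° lat → SW at lon 126°, lat -60°.
Subsquare e=4, p=15: +4·0.0833333° lon, +15·0.0416667° lat → SW at lon 126.333°, lat -59.375°.
Extended square 5, 1: +5·0.00833333° lon, +1·0.00416667° lat → SW at lon 126.375°, lat -59.3708°.
latitude -59.37083, longitude 126.37500.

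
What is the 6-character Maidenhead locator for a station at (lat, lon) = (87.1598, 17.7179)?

Shift to the Maidenhead origin (180°W, 90°S): lon 197.7179, lat 177.1598.
Field (20°×10°, letters A–R): 197.7179/20 → 9 → J, 177.1598/10 → 17 → R; chars JR.
Square (2°×1°, digits 0–9): 17.7179/2 → 8, 7.1598/1 → 7; chars 87.
Subsquare (5′×2.5′, letters a–x): 1.7179/0.0833333 → 20 → u, 0.1598/0.0416667 → 3 → d; chars ud.

JR87ud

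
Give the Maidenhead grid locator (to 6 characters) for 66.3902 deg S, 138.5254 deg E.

PC93go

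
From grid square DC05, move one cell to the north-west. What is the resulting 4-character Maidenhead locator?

CC96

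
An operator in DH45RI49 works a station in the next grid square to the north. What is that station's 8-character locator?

DH45rj40

Latitude extended square 9; +1 → 10, wraps to 0, carry into subsquare.
Latitude subsquare i = 8; +1 → 9 = j.
The longitude characters are unchanged.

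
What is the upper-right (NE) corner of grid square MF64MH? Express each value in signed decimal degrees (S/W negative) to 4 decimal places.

-35.6667, 73.0833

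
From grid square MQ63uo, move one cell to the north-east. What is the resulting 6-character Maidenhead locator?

MQ63vp

Longitude subsquare u = 20; +1 → 21 = v.
Latitude subsquare o = 14; +1 → 15 = p.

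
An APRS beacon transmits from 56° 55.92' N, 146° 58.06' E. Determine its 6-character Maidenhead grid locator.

QO36lw

Add 180° to longitude and 90° to latitude: 326.9677, 146.9320.
Field: lon ⌊326.9677/20⌋ = 16 → Q; lat ⌊146.9320/10⌋ = 14 → O.
Square: lon ⌊6.9677/2⌋ = 3; lat ⌊6.9320/1⌋ = 6.
Subsquare: lon ⌊0.9677/0.0833333⌋ = 11 → l; lat ⌊0.9320/0.0416667⌋ = 22 → w.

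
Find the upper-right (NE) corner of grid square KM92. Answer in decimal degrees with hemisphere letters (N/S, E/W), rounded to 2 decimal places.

Field K=10, M=12: +10·20° lon, +12·10° lat → SW at lon 20°, lat 30°.
Square 9, 2: +9·2° lon, +2·1° lat → SW at lon 38°, lat 32°.
Cell spans 2° lon × 1° lat. NE corner is SW corner plus one full cell.
latitude 33.00° N, longitude 40.00° E.

33.00° N, 40.00° E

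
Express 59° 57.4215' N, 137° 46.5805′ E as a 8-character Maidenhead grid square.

PO89vw39

Offset from 180°W / 90°S: lon 317.77634°, lat 149.95702°.
Field: 317.77634/20 → 15 → P, 149.95702/10 → 14 → O; chars PO.
Square: 17.77634/2 → 8, 9.95702/1 → 9; chars 89.
Subsquare: 1.77634/0.0833333 → 21 → v, 0.95702/0.0416667 → 22 → w; chars vw.
Extended square: 0.02634/0.00833333 → 3, 0.04036/0.00416667 → 9; chars 39.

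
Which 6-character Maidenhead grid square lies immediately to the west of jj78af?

JJ68xf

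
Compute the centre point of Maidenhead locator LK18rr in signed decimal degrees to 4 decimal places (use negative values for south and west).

Field L=11, K=10: +11·20° lon, +10·10° lat → SW at lon 40°, lat 10°.
Square 1, 8: +1·2° lon, +8·1° lat → SW at lon 42°, lat 18°.
Subsquare r=17, r=17: +17·0.0833333° lon, +17·0.0416667° lat → SW at lon 43.4167°, lat 18.7083°.
Cell spans 0.0833333° lon × 0.0416667° lat. Centre is SW corner plus half of each.
latitude 18.7292, longitude 43.4583.

18.7292, 43.4583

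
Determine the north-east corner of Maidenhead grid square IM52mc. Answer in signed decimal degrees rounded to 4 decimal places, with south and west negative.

32.1250, -8.9167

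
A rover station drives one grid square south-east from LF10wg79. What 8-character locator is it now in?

Longitude extended square 7; +1 → 8.
Latitude extended square 9; −1 → 8.

LF10wg88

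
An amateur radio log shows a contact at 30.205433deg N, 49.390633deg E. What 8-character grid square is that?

LM40qe69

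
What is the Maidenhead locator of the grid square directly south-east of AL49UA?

AL48vx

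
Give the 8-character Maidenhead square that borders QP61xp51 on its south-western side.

QP61xp40

Longitude extended square 5; −1 → 4.
Latitude extended square 1; −1 → 0.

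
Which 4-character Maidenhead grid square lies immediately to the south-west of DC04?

CC93

Longitude square 0; −1 → -1, wraps to 9, carry into field.
Longitude field D = 3; −1 → 2 = C.
Latitude square 4; −1 → 3.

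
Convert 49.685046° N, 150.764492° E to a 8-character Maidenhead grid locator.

QN59jq14

Shift to the Maidenhead origin (180°W, 90°S): lon 330.76449, lat 139.68505.
Field: lon ⌊330.76449/20⌋ = 16 → Q; lat ⌊139.68505/10⌋ = 13 → N.
Square: lon ⌊10.76449/2⌋ = 5; lat ⌊9.68505/1⌋ = 9.
Subsquare: lon ⌊0.76449/0.0833333⌋ = 9 → j; lat ⌊0.68505/0.0416667⌋ = 16 → q.
Extended square: lon ⌊0.01449/0.00833333⌋ = 1; lat ⌊0.01838/0.00416667⌋ = 4.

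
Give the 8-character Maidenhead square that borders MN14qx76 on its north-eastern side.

Longitude extended square 7; +1 → 8.
Latitude extended square 6; +1 → 7.

MN14qx87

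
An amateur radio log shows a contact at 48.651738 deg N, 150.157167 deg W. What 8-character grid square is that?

Shift to the Maidenhead origin (180°W, 90°S): lon 29.84283, lat 138.65174.
Field: lon ⌊29.84283/20⌋ = 1 → B; lat ⌊138.65174/10⌋ = 13 → N.
Square: lon ⌊9.84283/2⌋ = 4; lat ⌊8.65174/1⌋ = 8.
Subsquare: lon ⌊1.84283/0.0833333⌋ = 22 → w; lat ⌊0.65174/0.0416667⌋ = 15 → p.
Extended square: lon ⌊0.00950/0.00833333⌋ = 1; lat ⌊0.02674/0.00416667⌋ = 6.

BN48wp16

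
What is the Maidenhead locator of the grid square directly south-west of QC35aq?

Longitude subsquare a = 0; −1 → -1, wraps to 23 = x, carry into square.
Longitude square 3; −1 → 2.
Latitude subsquare q = 16; −1 → 15 = p.

QC25xp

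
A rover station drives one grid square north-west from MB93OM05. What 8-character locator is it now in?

MB93nm96

Longitude extended square 0; −1 → -1, wraps to 9, carry into subsquare.
Longitude subsquare o = 14; −1 → 13 = n.
Latitude extended square 5; +1 → 6.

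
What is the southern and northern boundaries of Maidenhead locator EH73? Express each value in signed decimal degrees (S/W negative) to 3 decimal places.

-17.000, -16.000

Field E=4, H=7: +4·20° lon, +7·10° lat → SW at lon -100°, lat -20°.
Square 7, 3: +7·2° lon, +3·1° lat → SW at lon -86°, lat -17°.
Cell spans 2° lon × 1° lat.
south -17.000, north -16.000.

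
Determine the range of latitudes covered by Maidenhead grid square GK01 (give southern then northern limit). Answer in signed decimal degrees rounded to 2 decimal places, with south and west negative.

11.00, 12.00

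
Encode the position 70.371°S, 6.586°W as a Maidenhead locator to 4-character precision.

IB69

Shift to the Maidenhead origin (180°W, 90°S): lon 173.41, lat 19.63.
Field (20°×10°, letters A–R): 173.41/20 → 8 → I, 19.63/10 → 1 → B; chars IB.
Square (2°×1°, digits 0–9): 13.41/2 → 6, 9.63/1 → 9; chars 69.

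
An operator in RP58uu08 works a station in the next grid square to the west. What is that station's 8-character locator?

Longitude extended square 0; −1 → -1, wraps to 9, carry into subsquare.
Longitude subsquare u = 20; −1 → 19 = t.
The latitude characters are unchanged.

RP58tu98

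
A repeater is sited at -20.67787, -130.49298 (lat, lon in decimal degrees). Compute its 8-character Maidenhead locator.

CG49sh07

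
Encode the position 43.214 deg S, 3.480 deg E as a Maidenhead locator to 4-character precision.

JE16

Add 180° to longitude and 90° to latitude: 183.48, 46.79.
Field (20°×10°, letters A–R): 183.48/20 → 9 → J, 46.79/10 → 4 → E; chars JE.
Square (2°×1°, digits 0–9): 3.48/2 → 1, 6.79/1 → 6; chars 16.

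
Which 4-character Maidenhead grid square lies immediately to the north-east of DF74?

DF85

Longitude square 7; +1 → 8.
Latitude square 4; +1 → 5.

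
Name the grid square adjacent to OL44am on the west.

Longitude subsquare a = 0; −1 → -1, wraps to 23 = x, carry into square.
Longitude square 4; −1 → 3.
The latitude characters are unchanged.

OL34xm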